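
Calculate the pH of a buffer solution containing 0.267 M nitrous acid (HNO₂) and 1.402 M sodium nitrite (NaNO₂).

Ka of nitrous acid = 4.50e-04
pH = 4.07

pKa = -log(4.50e-04) = 3.35. pH = pKa + log([A⁻]/[HA]) = 3.35 + log(1.402/0.267)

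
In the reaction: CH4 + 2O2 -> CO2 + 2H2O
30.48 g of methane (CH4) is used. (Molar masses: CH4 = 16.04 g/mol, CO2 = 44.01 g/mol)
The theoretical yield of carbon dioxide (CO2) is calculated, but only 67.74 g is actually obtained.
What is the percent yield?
Moles of CH4 = 30.48 g ÷ 16.04 g/mol = 1.90025 mol
Mole ratio: 1 mol CO2 / 1 mol CH4
Moles of CO2 = 1.90025 × (1/1) = 1.90025 mol
Theoretical yield = 1.90025 mol × 44.01 g/mol = 83.63 g
Actual yield = 67.74 g
Percent yield = (67.74 / 83.63) × 100% = 81.0%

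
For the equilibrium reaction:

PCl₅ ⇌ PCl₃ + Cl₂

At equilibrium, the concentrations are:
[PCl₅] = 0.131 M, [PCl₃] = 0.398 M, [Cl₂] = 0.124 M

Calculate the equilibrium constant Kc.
K_c = 0.3767

Kc = ([PCl₃] × [Cl₂]) / ([PCl₅])
   = ((0.398)·(0.124)) / ((0.131))
   = 0.049352 / 0.131 = 0.3767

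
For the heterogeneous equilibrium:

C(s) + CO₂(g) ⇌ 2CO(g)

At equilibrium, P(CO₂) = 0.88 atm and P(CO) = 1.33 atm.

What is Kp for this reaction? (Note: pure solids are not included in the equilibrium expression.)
K_p = 2.010

Solid C is excluded.
Kp = P(CO)²/P(CO₂) = (1.33)²/0.88 = 1.769/0.88 = 2.010.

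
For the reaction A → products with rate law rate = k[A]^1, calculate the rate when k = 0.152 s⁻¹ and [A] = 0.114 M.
0.01733 M/s

rate = k·[A]^1 = 0.152·(0.114)^1 = 0.152·0.114 = 0.01733 M/s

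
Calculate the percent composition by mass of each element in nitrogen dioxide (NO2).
N: 30.45%, O: 69.55%

Molar mass of NO2 = 46.01 g/mol
% N = (1 × 14.01) / 46.01 × 100% = 14.01 / 46.01 × 100% = 30.45%
% O = (2 × 16.0) / 46.01 × 100% = 32 / 46.01 × 100% = 69.55%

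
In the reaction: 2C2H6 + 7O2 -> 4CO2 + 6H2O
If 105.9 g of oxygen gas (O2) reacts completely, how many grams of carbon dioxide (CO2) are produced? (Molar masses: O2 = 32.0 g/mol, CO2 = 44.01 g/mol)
Moles of O2 = 105.9 g ÷ 32.0 g/mol = 3.30938 mol
Mole ratio: 4 mol CO2 / 7 mol O2
Moles of CO2 = 3.30938 × (4/7) = 1.89107 mol
Mass of CO2 = 1.89107 mol × 44.01 g/mol = 83.23 g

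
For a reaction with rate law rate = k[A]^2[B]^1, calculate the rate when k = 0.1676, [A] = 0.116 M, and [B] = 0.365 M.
0.0008232 M/s

rate = k·[A]^2·[B]^1 = 0.1676·(0.116)^2·(0.365)^1 = 0.1676·0.013456·0.365 = 0.0008232 M/s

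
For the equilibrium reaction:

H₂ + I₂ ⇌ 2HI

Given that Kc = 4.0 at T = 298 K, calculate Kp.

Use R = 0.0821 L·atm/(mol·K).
K_p = 4.0000

Δn = (moles gaseous products) − (moles gaseous reactants) = 0
T = 298 K; RT = 0.0821 × 298 = 24.4658
Kp = Kc·(RT)^Δn = 4.0 × (24.4658)^0 = 4.0 × 1 = 4.0000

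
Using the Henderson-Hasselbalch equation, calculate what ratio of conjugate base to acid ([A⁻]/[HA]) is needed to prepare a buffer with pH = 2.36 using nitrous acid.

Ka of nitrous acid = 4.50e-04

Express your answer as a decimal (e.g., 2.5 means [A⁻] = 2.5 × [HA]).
[A⁻]/[HA] = 0.103

pKa = −log(4.50e-04) = 3.3468. pH = pKa + log([A⁻]/[HA]). 2.36 = 3.3468 + log(ratio). log(ratio) = 2.36 − 3.3468 = -0.9868. ratio = 10^(-0.9868) = 0.103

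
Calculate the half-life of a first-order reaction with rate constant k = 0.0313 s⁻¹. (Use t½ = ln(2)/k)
22.15 s

t½ = ln(2)/k = 0.6931/0.0313 = 22.15 s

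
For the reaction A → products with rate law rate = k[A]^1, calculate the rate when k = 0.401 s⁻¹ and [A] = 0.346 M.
0.1387 M/s

rate = k·[A]^1 = 0.401·(0.346)^1 = 0.401·0.346 = 0.1387 M/s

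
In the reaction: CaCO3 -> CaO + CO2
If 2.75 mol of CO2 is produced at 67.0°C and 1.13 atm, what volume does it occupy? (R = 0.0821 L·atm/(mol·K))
T = 67.0°C + 273.15 = 340.15 K
V = nRT/P = (2.75 × 0.0821 × 340.15) / 1.13
V = 67.96 L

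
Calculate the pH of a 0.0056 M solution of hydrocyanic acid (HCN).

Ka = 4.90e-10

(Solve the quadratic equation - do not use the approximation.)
pH = 5.78

x² + Ka×x - Ka×C = 0. Using quadratic formula: [H⁺] = 1.6563e-06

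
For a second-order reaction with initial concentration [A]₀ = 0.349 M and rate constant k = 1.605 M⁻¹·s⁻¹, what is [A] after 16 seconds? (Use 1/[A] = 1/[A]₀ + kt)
0.0350 M

1/[A] = 1/[A]₀ + k·t = 1/0.349 + (1.605)·(16) = 2.8653 + 25.6800 = 28.5453
[A] = 1/28.5453 = 0.0350 M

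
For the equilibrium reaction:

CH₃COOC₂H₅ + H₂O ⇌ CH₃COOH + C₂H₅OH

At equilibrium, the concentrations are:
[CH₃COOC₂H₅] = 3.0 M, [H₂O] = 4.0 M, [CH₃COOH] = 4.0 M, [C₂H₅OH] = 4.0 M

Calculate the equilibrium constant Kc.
K_c = 1.3333

Kc = ([CH₃COOH] × [C₂H₅OH]) / ([CH₃COOC₂H₅] × [H₂O])
   = ((4.0)·(4.0)) / ((3.0)·(4.0))
   = 16 / 12 = 1.3333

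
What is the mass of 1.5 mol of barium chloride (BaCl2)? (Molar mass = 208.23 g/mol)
Mass = 1.5 mol × 208.23 g/mol = 312.3 g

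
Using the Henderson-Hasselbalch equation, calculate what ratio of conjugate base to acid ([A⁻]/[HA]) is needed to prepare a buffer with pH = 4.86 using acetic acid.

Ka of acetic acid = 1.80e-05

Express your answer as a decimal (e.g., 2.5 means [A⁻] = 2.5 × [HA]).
[A⁻]/[HA] = 1.304

pKa = −log(1.80e-05) = 4.7447. pH = pKa + log([A⁻]/[HA]). 4.86 = 4.7447 + log(ratio). log(ratio) = 4.86 − 4.7447 = 0.1153. ratio = 10^(0.1153) = 1.304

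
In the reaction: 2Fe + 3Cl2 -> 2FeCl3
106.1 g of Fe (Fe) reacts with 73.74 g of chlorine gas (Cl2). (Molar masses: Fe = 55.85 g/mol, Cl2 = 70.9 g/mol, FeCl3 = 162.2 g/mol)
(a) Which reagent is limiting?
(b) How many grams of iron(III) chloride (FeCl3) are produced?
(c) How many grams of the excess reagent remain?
(a) Cl2, (b) 112.5 g, (c) 67.38 g

Moles of Fe = 106.1 g ÷ 55.85 g/mol = 1.89973 mol
Moles of Cl2 = 73.74 g ÷ 70.9 g/mol = 1.04006 mol
Moles ÷ coefficient: Fe: 1.89973/2 = 0.9499, Cl2: 1.04006/3 = 0.3467
(a) Cl2 has the smaller value, so Cl2 is the limiting reagent.
(b) Moles of FeCl3 = 1.04006 mol Cl2 × (2/3) = 0.693371 mol; mass = 0.693371 mol × 162.2 g/mol = 112.5 g
(c) Fe consumed = 1.04006 × (2/3) = 0.693371 mol; remaining = 1.89973 − 0.693371 = 1.20636 mol; mass = 1.20636 mol × 55.85 g/mol = 67.38 g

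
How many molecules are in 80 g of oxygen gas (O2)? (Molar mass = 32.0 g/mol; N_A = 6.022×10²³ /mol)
Moles = 80 g ÷ 32.0 g/mol = 2.5 mol
Molecules = 2.5 mol × 6.022×10²³ /mol = 1.506e+24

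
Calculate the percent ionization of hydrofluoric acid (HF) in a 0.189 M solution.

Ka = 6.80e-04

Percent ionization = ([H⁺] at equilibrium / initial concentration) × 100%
Percent ionization = 5.82%

Let x = [H⁺]. Ka = x²/(C - x) ⇒ x² + (6.80e-04)x - (6.80e-04)(0.189) = 0. x = 1.1002e-02. Percent = (1.1002e-02/0.189) × 100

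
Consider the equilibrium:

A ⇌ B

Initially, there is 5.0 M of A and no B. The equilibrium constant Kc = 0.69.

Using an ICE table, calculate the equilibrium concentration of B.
[B] = 2.041 M

ICE: [A] = 5.0 − x, [B] = x.
Kc = x/(5.0 − x) = 0.69 ⇒ x = 0.69·5.0/(1 + 0.69) = 3.45/1.69 = 2.041.
[B] = x = 2.041 M.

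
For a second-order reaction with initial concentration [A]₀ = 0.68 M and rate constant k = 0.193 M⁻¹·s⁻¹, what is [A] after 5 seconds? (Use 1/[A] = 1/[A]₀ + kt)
0.4106 M

1/[A] = 1/[A]₀ + k·t = 1/0.68 + (0.193)·(5) = 1.4706 + 0.9650 = 2.4356
[A] = 1/2.4356 = 0.4106 M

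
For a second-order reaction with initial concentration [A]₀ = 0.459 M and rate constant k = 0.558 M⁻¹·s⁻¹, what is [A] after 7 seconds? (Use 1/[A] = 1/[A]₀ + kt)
0.1643 M

1/[A] = 1/[A]₀ + k·t = 1/0.459 + (0.558)·(7) = 2.1786 + 3.9060 = 6.0846
[A] = 1/6.0846 = 0.1643 M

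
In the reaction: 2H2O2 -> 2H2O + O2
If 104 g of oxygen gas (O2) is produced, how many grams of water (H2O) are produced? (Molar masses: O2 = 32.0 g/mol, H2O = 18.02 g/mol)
Moles of O2 = 104 g ÷ 32.0 g/mol = 3.25 mol
Mole ratio: 2 mol H2O / 1 mol O2
Moles of H2O = 3.25 × (2/1) = 6.5 mol
Mass of H2O = 6.5 mol × 18.02 g/mol = 117.1 g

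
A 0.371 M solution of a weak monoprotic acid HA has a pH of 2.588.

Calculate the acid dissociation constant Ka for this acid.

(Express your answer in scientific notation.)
K_a = 1.81e-05

[H⁺] = 10^(−pH) = 10^(−2.588) = 2.582e-03 M. For HA ⇌ H⁺ + A⁻, Ka = x²/(C − x) = (2.582e-03)²/(0.371 − 2.582e-03) = 1.81e-05.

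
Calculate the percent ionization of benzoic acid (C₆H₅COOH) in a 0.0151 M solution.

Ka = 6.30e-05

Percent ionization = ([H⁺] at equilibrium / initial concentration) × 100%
Percent ionization = 6.25%

Let x = [H⁺]. Ka = x²/(C - x) ⇒ x² + (6.30e-05)x - (6.30e-05)(0.0151) = 0. x = 9.4435e-04. Percent = (9.4435e-04/0.0151) × 100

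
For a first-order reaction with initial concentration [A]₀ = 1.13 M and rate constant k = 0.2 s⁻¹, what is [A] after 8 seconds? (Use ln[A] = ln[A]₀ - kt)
0.2281 M

ln[A] = ln[A]₀ - k·t = ln(1.13) - (0.2)·(8) = 0.1222 - 1.6000 = -1.4778
[A] = e^(-1.4778) = 0.2281 M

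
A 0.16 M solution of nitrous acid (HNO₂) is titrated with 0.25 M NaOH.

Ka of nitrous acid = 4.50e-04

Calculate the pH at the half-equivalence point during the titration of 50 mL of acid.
pH = pKa = 3.35

At the half-equivalence point, [HA] = [A⁻], so by Henderson–Hasselbalch pH = pKa + log(1) = pKa.
pKa = −log(4.50e-04) = 3.35.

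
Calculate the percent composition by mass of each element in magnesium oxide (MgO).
Mg: 60.31%, O: 39.69%

Molar mass of MgO = 40.31 g/mol
% Mg = (1 × 24.31) / 40.31 × 100% = 24.31 / 40.31 × 100% = 60.31%
% O = (1 × 16.0) / 40.31 × 100% = 16 / 40.31 × 100% = 39.69%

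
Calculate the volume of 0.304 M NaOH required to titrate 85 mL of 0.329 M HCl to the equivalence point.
V_{base} = 92.0 mL

At equivalence: moles acid = moles base.
moles HCl = 0.329 M × 0.085 L = 0.027965 mol
V_NaOH = 0.027965 mol ÷ 0.304 M = 0.09199 L = 92.0 mL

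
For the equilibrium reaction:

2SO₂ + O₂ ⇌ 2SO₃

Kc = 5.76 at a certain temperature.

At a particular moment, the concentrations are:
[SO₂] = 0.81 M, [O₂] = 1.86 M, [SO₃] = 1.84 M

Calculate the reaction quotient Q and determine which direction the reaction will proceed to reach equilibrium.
Q = 2.774, Q < K, reaction proceeds forward (toward products)

Q = ([SO₃]^2) / ([SO₂]^2 × [O₂])
  = ((1.84)^2) / ((0.81)^2·(1.86)) = 3.3856/1.2203 = 2.774
Since Q = 2.774 < Kc = 5.76, the reaction proceeds forward (toward products) to reach equilibrium.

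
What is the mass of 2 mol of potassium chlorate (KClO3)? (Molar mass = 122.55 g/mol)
Mass = 2 mol × 122.55 g/mol = 245.1 g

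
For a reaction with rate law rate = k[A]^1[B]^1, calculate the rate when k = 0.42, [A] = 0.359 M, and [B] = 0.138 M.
0.02081 M/s

rate = k·[A]^1·[B]^1 = 0.42·(0.359)^1·(0.138)^1 = 0.42·0.359·0.138 = 0.02081 M/s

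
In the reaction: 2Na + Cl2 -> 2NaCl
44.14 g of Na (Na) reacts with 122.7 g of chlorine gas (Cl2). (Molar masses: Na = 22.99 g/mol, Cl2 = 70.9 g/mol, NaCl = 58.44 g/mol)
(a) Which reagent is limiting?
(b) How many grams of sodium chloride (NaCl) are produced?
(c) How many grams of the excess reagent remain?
(a) Na, (b) 112.2 g, (c) 54.64 g

Moles of Na = 44.14 g ÷ 22.99 g/mol = 1.91997 mol
Moles of Cl2 = 122.7 g ÷ 70.9 g/mol = 1.73061 mol
Moles ÷ coefficient: Na: 1.91997/2 = 0.96, Cl2: 1.73061/1 = 1.731
(a) Na has the smaller value, so Na is the limiting reagent.
(b) Moles of NaCl = 1.91997 mol Na × (2/2) = 1.91997 mol; mass = 1.91997 mol × 58.44 g/mol = 112.2 g
(c) Cl2 consumed = 1.91997 × (1/2) = 0.959983 mol; remaining = 1.73061 − 0.959983 = 0.770624 mol; mass = 0.770624 mol × 70.9 g/mol = 54.64 g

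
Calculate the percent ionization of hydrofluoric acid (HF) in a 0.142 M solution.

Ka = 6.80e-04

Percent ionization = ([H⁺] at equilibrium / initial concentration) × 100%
Percent ionization = 6.68%

Let x = [H⁺]. Ka = x²/(C - x) ⇒ x² + (6.80e-04)x - (6.80e-04)(0.142) = 0. x = 9.4924e-03. Percent = (9.4924e-03/0.142) × 100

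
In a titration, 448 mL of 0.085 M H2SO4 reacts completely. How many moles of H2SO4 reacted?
Moles = Molarity × Volume (L)
Moles = 0.085 M × 0.448 L = 0.03808 mol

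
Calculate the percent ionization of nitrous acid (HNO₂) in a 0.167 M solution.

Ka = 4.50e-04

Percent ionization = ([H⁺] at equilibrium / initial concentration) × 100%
Percent ionization = 5.06%

Let x = [H⁺]. Ka = x²/(C - x) ⇒ x² + (4.50e-04)x - (4.50e-04)(0.167) = 0. x = 8.4468e-03. Percent = (8.4468e-03/0.167) × 100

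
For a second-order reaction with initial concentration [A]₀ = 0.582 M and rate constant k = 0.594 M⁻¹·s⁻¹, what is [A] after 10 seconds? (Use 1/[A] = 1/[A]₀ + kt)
0.1306 M

1/[A] = 1/[A]₀ + k·t = 1/0.582 + (0.594)·(10) = 1.7182 + 5.9400 = 7.6582
[A] = 1/7.6582 = 0.1306 M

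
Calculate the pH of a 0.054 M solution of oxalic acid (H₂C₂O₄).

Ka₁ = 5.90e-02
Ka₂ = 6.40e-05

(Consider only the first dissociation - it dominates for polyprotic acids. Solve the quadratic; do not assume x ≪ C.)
pH = 1.47

x² + Ka₁·x − Ka₁·C = 0 with Ka₁ = 5.90e-02, C = 0.054.
x = (−Ka₁ + √(Ka₁² + 4·Ka₁·C))/2 = 3.4189e-02 M, so pH = 1.47.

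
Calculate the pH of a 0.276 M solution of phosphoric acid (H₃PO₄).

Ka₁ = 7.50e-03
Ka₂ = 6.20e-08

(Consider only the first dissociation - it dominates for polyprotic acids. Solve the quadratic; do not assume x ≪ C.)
pH = 1.38

x² + Ka₁·x − Ka₁·C = 0 with Ka₁ = 7.50e-03, C = 0.276.
x = (−Ka₁ + √(Ka₁² + 4·Ka₁·C))/2 = 4.1902e-02 M, so pH = 1.38.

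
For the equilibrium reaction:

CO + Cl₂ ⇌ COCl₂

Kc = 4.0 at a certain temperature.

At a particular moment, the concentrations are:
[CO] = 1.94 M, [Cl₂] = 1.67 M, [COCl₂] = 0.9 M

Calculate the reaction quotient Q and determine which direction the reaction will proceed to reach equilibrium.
Q = 0.278, Q < K, reaction proceeds forward (toward products)

Q = ([COCl₂]) / ([CO] × [Cl₂])
  = ((0.9)) / ((1.94)·(1.67)) = 0.9/3.2398 = 0.2778
Since Q = 0.2778 < Kc = 4.0, the reaction proceeds forward (toward products) to reach equilibrium.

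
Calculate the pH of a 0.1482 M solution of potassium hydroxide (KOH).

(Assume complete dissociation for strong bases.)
pH = 13.17

[OH⁻] = 0.1482 M for strong base. pOH = -log[OH⁻] = 0.83, pH = 14 - pOH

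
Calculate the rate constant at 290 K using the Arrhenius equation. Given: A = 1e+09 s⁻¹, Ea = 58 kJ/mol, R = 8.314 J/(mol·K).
3.57e-02 s⁻¹

k = A·exp(-Ea/(R·T)) = 1e+09·exp(-58000/(8.314·290)) = 1e+09·exp(-24.0558) = 1e+09·3.5702e-11 = 3.57e-02 s⁻¹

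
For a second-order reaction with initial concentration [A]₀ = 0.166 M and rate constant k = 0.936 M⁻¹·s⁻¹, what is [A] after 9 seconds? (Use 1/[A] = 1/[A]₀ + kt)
0.0692 M

1/[A] = 1/[A]₀ + k·t = 1/0.166 + (0.936)·(9) = 6.0241 + 8.4240 = 14.4481
[A] = 1/14.4481 = 0.0692 M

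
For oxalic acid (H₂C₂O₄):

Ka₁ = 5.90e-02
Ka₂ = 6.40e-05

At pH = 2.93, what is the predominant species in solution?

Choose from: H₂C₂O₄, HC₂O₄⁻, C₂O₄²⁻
HC₂O₄⁻

pKa1 = 1.23, pKa2 = 4.19. Each pKa is the crossover between adjacent species; pH = 2.93 lies in the region where HC₂O₄⁻ predominates.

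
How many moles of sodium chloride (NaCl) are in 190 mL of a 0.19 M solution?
Moles = Molarity × Volume (L)
Moles = 0.19 M × 0.19 L = 0.0361 mol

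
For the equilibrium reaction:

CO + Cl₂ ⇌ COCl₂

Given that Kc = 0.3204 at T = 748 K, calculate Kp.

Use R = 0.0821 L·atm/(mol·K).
K_p = 0.0052

Δn = (moles gaseous products) − (moles gaseous reactants) = -1
T = 748 K; RT = 0.0821 × 748 = 61.4108
Kp = Kc·(RT)^Δn = 0.3204 × (61.4108)^-1 = 0.3204 × 0.0162838 = 0.0052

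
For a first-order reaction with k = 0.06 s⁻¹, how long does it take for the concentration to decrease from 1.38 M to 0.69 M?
11.55 s

From ln[A] = ln[A]₀ - k·t: t = ln([A]₀/[A])/k = ln(1.38/0.69)/0.06 = ln(2.0000)/0.06 = 0.6931/0.06 = 11.55 s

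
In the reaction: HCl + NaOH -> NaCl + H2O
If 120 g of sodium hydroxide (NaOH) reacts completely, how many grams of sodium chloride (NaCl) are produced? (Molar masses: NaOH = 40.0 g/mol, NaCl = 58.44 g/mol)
Moles of NaOH = 120 g ÷ 40.0 g/mol = 3 mol
Mole ratio: 1 mol NaCl / 1 mol NaOH
Moles of NaCl = 3 × (1/1) = 3 mol
Mass of NaCl = 3 mol × 58.44 g/mol = 175.3 g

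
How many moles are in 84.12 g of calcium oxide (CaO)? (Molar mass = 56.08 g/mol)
Moles = 84.12 g ÷ 56.08 g/mol = 1.5 mol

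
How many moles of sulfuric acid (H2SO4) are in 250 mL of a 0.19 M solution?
Moles = Molarity × Volume (L)
Moles = 0.19 M × 0.25 L = 0.0475 mol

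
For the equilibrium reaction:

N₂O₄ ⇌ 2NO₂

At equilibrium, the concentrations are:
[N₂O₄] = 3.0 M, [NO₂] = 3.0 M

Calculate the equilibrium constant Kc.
K_c = 3.0000

Kc = ([NO₂]^2) / ([N₂O₄])
   = ((3.0)^2) / ((3.0))
   = 9 / 3 = 3.0000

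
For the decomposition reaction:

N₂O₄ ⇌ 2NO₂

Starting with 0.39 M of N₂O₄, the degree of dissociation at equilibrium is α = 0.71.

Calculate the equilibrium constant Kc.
K_c = 2.7117

x = α·[A]₀ = 0.71 × 0.39 = 0.2769 M dissociated.
At eq: [N₂O₄] = 0.39 − 0.2769 = 0.1131 M; [NO₂] = 2x = 0.5538 M.
Kc = [NO₂]²/[N₂O₄] = (0.5538)²/0.1131 = 2.712.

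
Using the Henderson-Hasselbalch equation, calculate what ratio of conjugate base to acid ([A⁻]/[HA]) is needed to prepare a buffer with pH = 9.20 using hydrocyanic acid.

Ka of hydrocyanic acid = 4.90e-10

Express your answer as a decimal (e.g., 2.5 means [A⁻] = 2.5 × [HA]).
[A⁻]/[HA] = 0.777

pKa = −log(4.90e-10) = 9.3098. pH = pKa + log([A⁻]/[HA]). 9.20 = 9.3098 + log(ratio). log(ratio) = 9.20 − 9.3098 = -0.1098. ratio = 10^(-0.1098) = 0.777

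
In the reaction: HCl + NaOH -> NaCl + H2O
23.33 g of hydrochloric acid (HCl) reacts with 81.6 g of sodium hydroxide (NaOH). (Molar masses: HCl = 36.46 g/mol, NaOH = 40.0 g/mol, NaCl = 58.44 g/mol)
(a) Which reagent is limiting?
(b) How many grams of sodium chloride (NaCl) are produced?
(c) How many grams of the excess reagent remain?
(a) HCl, (b) 37.39 g, (c) 56 g

Moles of HCl = 23.33 g ÷ 36.46 g/mol = 0.639879 mol
Moles of NaOH = 81.6 g ÷ 40.0 g/mol = 2.04 mol
Moles ÷ coefficient: HCl: 0.639879/1 = 0.6399, NaOH: 2.04/1 = 2.04
(a) HCl has the smaller value, so HCl is the limiting reagent.
(b) Moles of NaCl = 0.639879 mol HCl × (1/1) = 0.639879 mol; mass = 0.639879 mol × 58.44 g/mol = 37.39 g
(c) NaOH consumed = 0.639879 × (1/1) = 0.639879 mol; remaining = 2.04 − 0.639879 = 1.40012 mol; mass = 1.40012 mol × 40.0 g/mol = 56 g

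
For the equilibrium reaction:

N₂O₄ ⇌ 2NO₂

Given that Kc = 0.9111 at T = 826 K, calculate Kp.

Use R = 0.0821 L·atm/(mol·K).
K_p = 61.7859

Δn = (moles gaseous products) − (moles gaseous reactants) = 1
T = 826 K; RT = 0.0821 × 826 = 67.8146
Kp = Kc·(RT)^Δn = 0.9111 × (67.8146)^1 = 0.9111 × 67.8146 = 61.7859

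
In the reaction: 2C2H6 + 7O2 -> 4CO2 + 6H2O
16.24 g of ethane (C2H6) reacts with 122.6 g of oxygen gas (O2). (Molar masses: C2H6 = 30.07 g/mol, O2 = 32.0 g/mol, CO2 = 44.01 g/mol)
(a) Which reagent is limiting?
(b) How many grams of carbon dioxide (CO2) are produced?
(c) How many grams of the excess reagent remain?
(a) C2H6, (b) 47.54 g, (c) 62.11 g

Moles of C2H6 = 16.24 g ÷ 30.07 g/mol = 0.540073 mol
Moles of O2 = 122.6 g ÷ 32.0 g/mol = 3.83125 mol
Moles ÷ coefficient: C2H6: 0.540073/2 = 0.27, O2: 3.83125/7 = 0.5473
(a) C2H6 has the smaller value, so C2H6 is the limiting reagent.
(b) Moles of CO2 = 0.540073 mol C2H6 × (4/2) = 1.08015 mol; mass = 1.08015 mol × 44.01 g/mol = 47.54 g
(c) O2 consumed = 0.540073 × (7/2) = 1.89026 mol; remaining = 3.83125 − 1.89026 = 1.94099 mol; mass = 1.94099 mol × 32.0 g/mol = 62.11 g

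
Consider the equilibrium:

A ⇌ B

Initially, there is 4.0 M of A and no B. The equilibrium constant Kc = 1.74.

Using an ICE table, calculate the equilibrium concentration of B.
[B] = 2.540 M

ICE: [A] = 4.0 − x, [B] = x.
Kc = x/(4.0 − x) = 1.74 ⇒ x = 1.74·4.0/(1 + 1.74) = 6.96/2.74 = 2.54.
[B] = x = 2.540 M.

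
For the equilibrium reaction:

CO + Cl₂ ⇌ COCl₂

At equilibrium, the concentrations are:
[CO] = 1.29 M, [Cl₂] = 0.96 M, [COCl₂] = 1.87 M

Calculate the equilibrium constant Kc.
K_c = 1.5100

Kc = ([COCl₂]) / ([CO] × [Cl₂])
   = ((1.87)) / ((1.29)·(0.96))
   = 1.87 / 1.2384 = 1.5100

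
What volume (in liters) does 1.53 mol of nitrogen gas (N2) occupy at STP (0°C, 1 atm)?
At STP, 1 mol of gas occupies 22.4 L
Volume = 1.53 mol × 22.4 L/mol = 34.27 L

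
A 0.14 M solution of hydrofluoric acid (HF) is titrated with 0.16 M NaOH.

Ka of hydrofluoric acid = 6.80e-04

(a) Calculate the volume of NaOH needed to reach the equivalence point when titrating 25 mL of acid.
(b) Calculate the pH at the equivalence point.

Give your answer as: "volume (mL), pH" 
V = 21.9 mL, pH = 8.02

(a) At equivalence: moles acid = moles base.
moles acid = 0.14 × 0.025 = 0.0035 mol; V_NaOH = 0.0035/0.16 = 0.02188 L = 21.9 mL.
(b) At equivalence, all acid → conjugate base A⁻ at [A⁻] = 0.0035/0.04688 = 0.07467 M.
Kb = Kw/Ka = 1.0e-14/6.80e-04 = 1.471e-11; [OH⁻] = √(Kb·[A⁻]) = 1.048e-06; pOH = 5.98; pH = 14 − pOH = 8.02.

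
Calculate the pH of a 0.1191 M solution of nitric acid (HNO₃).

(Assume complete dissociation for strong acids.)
pH = 0.92

[H⁺] = 0.1191 M for strong acid. pH = -log[H⁺] = -log(0.1191)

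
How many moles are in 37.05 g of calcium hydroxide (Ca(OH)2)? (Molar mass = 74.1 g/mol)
Moles = 37.05 g ÷ 74.1 g/mol = 0.5 mol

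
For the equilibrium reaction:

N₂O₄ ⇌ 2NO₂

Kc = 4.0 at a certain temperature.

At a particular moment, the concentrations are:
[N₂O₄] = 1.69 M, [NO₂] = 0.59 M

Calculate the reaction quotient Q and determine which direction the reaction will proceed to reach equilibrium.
Q = 0.206, Q < K, reaction proceeds forward (toward products)

Q = ([NO₂]^2) / ([N₂O₄])
  = ((0.59)^2) / ((1.69)) = 0.3481/1.69 = 0.206
Since Q = 0.206 < Kc = 4.0, the reaction proceeds forward (toward products) to reach equilibrium.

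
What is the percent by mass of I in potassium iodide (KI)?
Mass of I in formula = 126.9 × 1 = 126.9 g/mol
Molar mass = 166.0 g/mol
% I = (126.9/166.0) × 100% = 76.45%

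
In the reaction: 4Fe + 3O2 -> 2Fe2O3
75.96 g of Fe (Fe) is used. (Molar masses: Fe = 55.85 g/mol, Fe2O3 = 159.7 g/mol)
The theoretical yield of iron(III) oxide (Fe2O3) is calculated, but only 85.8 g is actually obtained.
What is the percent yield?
Moles of Fe = 75.96 g ÷ 55.85 g/mol = 1.36007 mol
Mole ratio: 2 mol Fe2O3 / 4 mol Fe
Moles of Fe2O3 = 1.36007 × (2/4) = 0.680036 mol
Theoretical yield = 0.680036 mol × 159.7 g/mol = 108.6 g
Actual yield = 85.8 g
Percent yield = (85.8 / 108.6) × 100% = 79.0%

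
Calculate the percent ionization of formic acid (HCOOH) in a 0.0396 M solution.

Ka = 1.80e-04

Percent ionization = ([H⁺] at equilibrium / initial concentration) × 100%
Percent ionization = 6.52%

Let x = [H⁺]. Ka = x²/(C - x) ⇒ x² + (1.80e-04)x - (1.80e-04)(0.0396) = 0. x = 2.5813e-03. Percent = (2.5813e-03/0.0396) × 100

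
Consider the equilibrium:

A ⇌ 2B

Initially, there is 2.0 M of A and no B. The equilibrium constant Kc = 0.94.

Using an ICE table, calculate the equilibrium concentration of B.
[B] = 1.156 M

ICE: [A] = 2.0 − x, [B] = 2x.
Kc = (2x)²/(2.0 − x) = 0.94 ⇒ 4x² + 0.94x − 1.88 = 0.
x = (−0.94 + √(0.94² + 4·4·1.88))/(2·4) = (−0.94 + √30.964)/8 = 0.57806.
[B] = 2x = 1.156 M.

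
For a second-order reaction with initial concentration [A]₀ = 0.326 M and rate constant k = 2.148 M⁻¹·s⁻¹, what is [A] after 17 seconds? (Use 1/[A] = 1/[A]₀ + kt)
0.0253 M

1/[A] = 1/[A]₀ + k·t = 1/0.326 + (2.148)·(17) = 3.0675 + 36.5160 = 39.5835
[A] = 1/39.5835 = 0.0253 M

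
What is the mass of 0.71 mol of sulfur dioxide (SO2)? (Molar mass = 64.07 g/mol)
Mass = 0.71 mol × 64.07 g/mol = 45.49 g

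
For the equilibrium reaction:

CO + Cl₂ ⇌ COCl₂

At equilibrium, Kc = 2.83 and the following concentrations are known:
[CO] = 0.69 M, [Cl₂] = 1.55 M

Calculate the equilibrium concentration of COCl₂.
[COCl₂] = 3.0267 M

Kc = ([COCl₂]) / ([CO] × [Cl₂]) = 2.83
[COCl₂]^1 = Kc · (reactant terms)/(other product terms) = 2.83 · 1.0695 / 1 = 3.0267
[COCl₂] = 3.0267 M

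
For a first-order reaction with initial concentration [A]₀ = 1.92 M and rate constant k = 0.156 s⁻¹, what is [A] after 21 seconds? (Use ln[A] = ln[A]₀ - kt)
0.0725 M

ln[A] = ln[A]₀ - k·t = ln(1.92) - (0.156)·(21) = 0.6523 - 3.2760 = -2.6237
[A] = e^(-2.6237) = 0.0725 M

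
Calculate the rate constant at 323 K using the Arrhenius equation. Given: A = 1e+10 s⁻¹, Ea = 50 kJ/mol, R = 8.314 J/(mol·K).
8.20e+01 s⁻¹

k = A·exp(-Ea/(R·T)) = 1e+10·exp(-50000/(8.314·323)) = 1e+10·exp(-18.6190) = 1e+10·8.2007e-09 = 8.20e+01 s⁻¹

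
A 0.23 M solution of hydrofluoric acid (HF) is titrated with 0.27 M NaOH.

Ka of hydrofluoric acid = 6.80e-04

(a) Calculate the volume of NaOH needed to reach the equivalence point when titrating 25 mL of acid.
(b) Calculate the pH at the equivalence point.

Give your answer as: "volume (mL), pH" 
V = 21.3 mL, pH = 8.13

(a) At equivalence: moles acid = moles base.
moles acid = 0.23 × 0.025 = 0.00575 mol; V_NaOH = 0.00575/0.27 = 0.0213 L = 21.3 mL.
(b) At equivalence, all acid → conjugate base A⁻ at [A⁻] = 0.00575/0.0463 = 0.1242 M.
Kb = Kw/Ka = 1.0e-14/6.80e-04 = 1.471e-11; [OH⁻] = √(Kb·[A⁻]) = 1.351e-06; pOH = 5.87; pH = 14 − pOH = 8.13.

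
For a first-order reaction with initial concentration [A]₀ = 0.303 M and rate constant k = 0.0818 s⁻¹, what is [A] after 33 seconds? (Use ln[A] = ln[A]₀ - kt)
0.0204 M

ln[A] = ln[A]₀ - k·t = ln(0.303) - (0.0818)·(33) = -1.1940 - 2.6994 = -3.8934
[A] = e^(-3.8934) = 0.0204 M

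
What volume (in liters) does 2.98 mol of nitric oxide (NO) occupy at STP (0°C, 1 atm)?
At STP, 1 mol of gas occupies 22.4 L
Volume = 2.98 mol × 22.4 L/mol = 66.75 L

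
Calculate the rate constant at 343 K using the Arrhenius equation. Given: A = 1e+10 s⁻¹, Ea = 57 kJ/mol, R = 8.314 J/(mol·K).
2.09e+01 s⁻¹

k = A·exp(-Ea/(R·T)) = 1e+10·exp(-57000/(8.314·343)) = 1e+10·exp(-19.9881) = 1e+10·2.0859e-09 = 2.09e+01 s⁻¹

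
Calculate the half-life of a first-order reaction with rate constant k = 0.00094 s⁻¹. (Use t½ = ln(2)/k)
737.39 s

t½ = ln(2)/k = 0.6931/0.00094 = 737.39 s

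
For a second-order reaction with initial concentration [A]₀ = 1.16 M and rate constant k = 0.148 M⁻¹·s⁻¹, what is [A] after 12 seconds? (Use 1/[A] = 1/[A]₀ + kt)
0.3791 M

1/[A] = 1/[A]₀ + k·t = 1/1.16 + (0.148)·(12) = 0.8621 + 1.7760 = 2.6381
[A] = 1/2.6381 = 0.3791 M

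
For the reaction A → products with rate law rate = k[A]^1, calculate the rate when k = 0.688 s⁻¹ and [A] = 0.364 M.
0.2504 M/s

rate = k·[A]^1 = 0.688·(0.364)^1 = 0.688·0.364 = 0.2504 M/s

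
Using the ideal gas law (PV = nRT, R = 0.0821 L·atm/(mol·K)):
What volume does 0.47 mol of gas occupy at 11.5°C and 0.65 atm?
T = 11.5°C + 273.15 = 284.65 K
V = nRT/P = (0.47 × 0.0821 × 284.65) / 0.65
V = 16.90 L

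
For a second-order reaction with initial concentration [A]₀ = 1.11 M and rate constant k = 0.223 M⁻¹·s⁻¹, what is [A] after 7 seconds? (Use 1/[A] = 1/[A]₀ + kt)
0.4062 M

1/[A] = 1/[A]₀ + k·t = 1/1.11 + (0.223)·(7) = 0.9009 + 1.5610 = 2.4619
[A] = 1/2.4619 = 0.4062 M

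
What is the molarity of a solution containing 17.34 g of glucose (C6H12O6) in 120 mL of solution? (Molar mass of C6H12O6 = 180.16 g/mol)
Moles of C6H12O6 = 17.34 g ÷ 180.16 g/mol = 0.0962478 mol
Volume = 120 mL = 0.12 L
Molarity = 0.0962478 mol ÷ 0.12 L = 0.8021 M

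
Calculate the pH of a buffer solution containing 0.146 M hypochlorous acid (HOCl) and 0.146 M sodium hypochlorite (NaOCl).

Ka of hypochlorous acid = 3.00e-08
pH = 7.52

pKa = -log(3.00e-08) = 7.52. pH = pKa + log([A⁻]/[HA]) = 7.52 + log(0.146/0.146)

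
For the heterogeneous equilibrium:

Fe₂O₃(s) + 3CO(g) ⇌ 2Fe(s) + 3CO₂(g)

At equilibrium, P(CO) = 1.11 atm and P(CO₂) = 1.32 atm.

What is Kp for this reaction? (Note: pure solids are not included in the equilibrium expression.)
K_p = 1.682

Solids (Fe₂O₃, Fe) are excluded.
Kp = P(CO₂)³/P(CO)³ = (1.32)³/(1.11)³ = 2.3/1.368 = 1.682.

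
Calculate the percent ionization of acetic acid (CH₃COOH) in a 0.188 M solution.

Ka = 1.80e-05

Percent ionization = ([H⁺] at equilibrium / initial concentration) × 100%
Percent ionization = 0.974%

Let x = [H⁺]. Ka = x²/(C - x) ⇒ x² + (1.80e-05)x - (1.80e-05)(0.188) = 0. x = 1.8306e-03. Percent = (1.8306e-03/0.188) × 100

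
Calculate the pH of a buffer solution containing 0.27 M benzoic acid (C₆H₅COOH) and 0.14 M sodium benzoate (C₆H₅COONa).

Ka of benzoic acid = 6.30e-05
pH = 3.92

pKa = -log(6.30e-05) = 4.20. pH = pKa + log([A⁻]/[HA]) = 4.20 + log(0.14/0.27)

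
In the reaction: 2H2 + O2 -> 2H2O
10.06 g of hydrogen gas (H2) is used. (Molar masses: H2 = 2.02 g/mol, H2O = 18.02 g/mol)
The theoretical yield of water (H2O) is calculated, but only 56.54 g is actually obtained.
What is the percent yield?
Moles of H2 = 10.06 g ÷ 2.02 g/mol = 4.9802 mol
Mole ratio: 2 mol H2O / 2 mol H2
Moles of H2O = 4.9802 × (2/2) = 4.9802 mol
Theoretical yield = 4.9802 mol × 18.02 g/mol = 89.743 g
Actual yield = 56.54 g
Percent yield = (56.54 / 89.743) × 100% = 63.0%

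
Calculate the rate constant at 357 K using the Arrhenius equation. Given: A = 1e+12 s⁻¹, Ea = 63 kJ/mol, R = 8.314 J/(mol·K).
6.05e+02 s⁻¹

k = A·exp(-Ea/(R·T)) = 1e+12·exp(-63000/(8.314·357)) = 1e+12·exp(-21.2257) = 1e+12·6.0505e-10 = 6.05e+02 s⁻¹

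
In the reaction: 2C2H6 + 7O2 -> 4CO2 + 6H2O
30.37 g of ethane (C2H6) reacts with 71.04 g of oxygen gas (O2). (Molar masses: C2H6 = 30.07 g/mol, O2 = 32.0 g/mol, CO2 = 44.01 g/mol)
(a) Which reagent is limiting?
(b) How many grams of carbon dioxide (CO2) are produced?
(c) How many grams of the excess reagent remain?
(a) O2, (b) 55.83 g, (c) 11.3 g

Moles of C2H6 = 30.37 g ÷ 30.07 g/mol = 1.00998 mol
Moles of O2 = 71.04 g ÷ 32.0 g/mol = 2.22 mol
Moles ÷ coefficient: C2H6: 1.00998/2 = 0.505, O2: 2.22/7 = 0.3171
(a) O2 has the smaller value, so O2 is the limiting reagent.
(b) Moles of CO2 = 2.22 mol O2 × (4/7) = 1.26857 mol; mass = 1.26857 mol × 44.01 g/mol = 55.83 g
(c) C2H6 consumed = 2.22 × (2/7) = 0.634286 mol; remaining = 1.00998 − 0.634286 = 0.375691 mol; mass = 0.375691 mol × 30.07 g/mol = 11.3 g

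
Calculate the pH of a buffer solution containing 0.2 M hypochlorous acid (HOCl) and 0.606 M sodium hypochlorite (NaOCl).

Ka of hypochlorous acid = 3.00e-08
pH = 8.00

pKa = -log(3.00e-08) = 7.52. pH = pKa + log([A⁻]/[HA]) = 7.52 + log(0.606/0.2)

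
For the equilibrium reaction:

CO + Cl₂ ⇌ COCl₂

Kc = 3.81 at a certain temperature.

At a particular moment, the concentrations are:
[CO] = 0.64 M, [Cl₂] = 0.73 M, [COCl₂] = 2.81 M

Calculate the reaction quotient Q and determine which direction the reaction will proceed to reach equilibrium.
Q = 6.015, Q > K, reaction proceeds reverse (toward reactants)

Q = ([COCl₂]) / ([CO] × [Cl₂])
  = ((2.81)) / ((0.64)·(0.73)) = 2.81/0.4672 = 6.015
Since Q = 6.015 > Kc = 3.81, the reaction proceeds reverse (toward reactants) to reach equilibrium.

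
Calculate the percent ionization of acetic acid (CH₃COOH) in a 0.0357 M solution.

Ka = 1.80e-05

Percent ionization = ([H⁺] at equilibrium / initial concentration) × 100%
Percent ionization = 2.22%

Let x = [H⁺]. Ka = x²/(C - x) ⇒ x² + (1.80e-05)x - (1.80e-05)(0.0357) = 0. x = 7.9267e-04. Percent = (7.9267e-04/0.0357) × 100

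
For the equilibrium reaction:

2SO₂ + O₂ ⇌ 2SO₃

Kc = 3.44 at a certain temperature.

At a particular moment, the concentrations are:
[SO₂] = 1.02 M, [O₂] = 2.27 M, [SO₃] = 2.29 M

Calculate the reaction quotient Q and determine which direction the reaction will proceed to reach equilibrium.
Q = 2.220, Q < K, reaction proceeds forward (toward products)

Q = ([SO₃]^2) / ([SO₂]^2 × [O₂])
  = ((2.29)^2) / ((1.02)^2·(2.27)) = 5.2441/2.3617 = 2.22
Since Q = 2.22 < Kc = 3.44, the reaction proceeds forward (toward products) to reach equilibrium.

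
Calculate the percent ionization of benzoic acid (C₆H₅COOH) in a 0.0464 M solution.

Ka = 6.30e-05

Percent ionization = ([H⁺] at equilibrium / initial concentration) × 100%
Percent ionization = 3.62%

Let x = [H⁺]. Ka = x²/(C - x) ⇒ x² + (6.30e-05)x - (6.30e-05)(0.0464) = 0. x = 1.6785e-03. Percent = (1.6785e-03/0.0464) × 100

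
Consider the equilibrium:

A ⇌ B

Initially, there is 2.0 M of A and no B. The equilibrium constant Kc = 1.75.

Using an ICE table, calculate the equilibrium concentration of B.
[B] = 1.273 M

ICE: [A] = 2.0 − x, [B] = x.
Kc = x/(2.0 − x) = 1.75 ⇒ x = 1.75·2.0/(1 + 1.75) = 3.5/2.75 = 1.273.
[B] = x = 1.273 M.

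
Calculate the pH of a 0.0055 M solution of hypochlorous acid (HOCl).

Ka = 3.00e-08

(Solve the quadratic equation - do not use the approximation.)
pH = 4.89

x² + Ka×x - Ka×C = 0. Using quadratic formula: [H⁺] = 1.2830e-05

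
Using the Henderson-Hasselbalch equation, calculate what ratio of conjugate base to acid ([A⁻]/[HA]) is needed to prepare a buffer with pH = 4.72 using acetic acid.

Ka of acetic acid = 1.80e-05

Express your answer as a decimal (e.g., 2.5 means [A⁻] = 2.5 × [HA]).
[A⁻]/[HA] = 0.945

pKa = −log(1.80e-05) = 4.7447. pH = pKa + log([A⁻]/[HA]). 4.72 = 4.7447 + log(ratio). log(ratio) = 4.72 − 4.7447 = -0.0247. ratio = 10^(-0.0247) = 0.945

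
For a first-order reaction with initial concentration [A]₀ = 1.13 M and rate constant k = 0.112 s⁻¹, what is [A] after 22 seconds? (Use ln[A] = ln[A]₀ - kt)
0.0962 M

ln[A] = ln[A]₀ - k·t = ln(1.13) - (0.112)·(22) = 0.1222 - 2.4640 = -2.3418
[A] = e^(-2.3418) = 0.0962 M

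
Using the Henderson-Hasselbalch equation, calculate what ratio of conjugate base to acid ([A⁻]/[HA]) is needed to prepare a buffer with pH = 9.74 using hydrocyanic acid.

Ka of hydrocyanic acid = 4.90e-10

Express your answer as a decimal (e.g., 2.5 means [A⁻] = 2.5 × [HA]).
[A⁻]/[HA] = 2.693

pKa = −log(4.90e-10) = 9.3098. pH = pKa + log([A⁻]/[HA]). 9.74 = 9.3098 + log(ratio). log(ratio) = 9.74 − 9.3098 = 0.4302. ratio = 10^(0.4302) = 2.693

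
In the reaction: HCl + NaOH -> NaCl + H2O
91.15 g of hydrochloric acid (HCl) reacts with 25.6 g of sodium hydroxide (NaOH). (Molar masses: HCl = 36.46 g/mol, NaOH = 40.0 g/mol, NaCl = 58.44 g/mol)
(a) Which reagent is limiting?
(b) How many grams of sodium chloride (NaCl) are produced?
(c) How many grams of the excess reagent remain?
(a) NaOH, (b) 37.4 g, (c) 67.82 g

Moles of HCl = 91.15 g ÷ 36.46 g/mol = 2.5 mol
Moles of NaOH = 25.6 g ÷ 40.0 g/mol = 0.64 mol
Moles ÷ coefficient: HCl: 2.5/1 = 2.5, NaOH: 0.64/1 = 0.64
(a) NaOH has the smaller value, so NaOH is the limiting reagent.
(b) Moles of NaCl = 0.64 mol NaOH × (1/1) = 0.64 mol; mass = 0.64 mol × 58.44 g/mol = 37.4 g
(c) HCl consumed = 0.64 × (1/1) = 0.64 mol; remaining = 2.5 − 0.64 = 1.86 mol; mass = 1.86 mol × 36.46 g/mol = 67.82 g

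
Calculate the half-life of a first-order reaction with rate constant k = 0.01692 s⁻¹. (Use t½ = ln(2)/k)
40.97 s

t½ = ln(2)/k = 0.6931/0.01692 = 40.97 s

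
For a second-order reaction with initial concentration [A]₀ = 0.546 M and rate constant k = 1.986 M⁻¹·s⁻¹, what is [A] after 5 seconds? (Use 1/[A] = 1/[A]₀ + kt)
0.0850 M

1/[A] = 1/[A]₀ + k·t = 1/0.546 + (1.986)·(5) = 1.8315 + 9.9300 = 11.7615
[A] = 1/11.7615 = 0.0850 M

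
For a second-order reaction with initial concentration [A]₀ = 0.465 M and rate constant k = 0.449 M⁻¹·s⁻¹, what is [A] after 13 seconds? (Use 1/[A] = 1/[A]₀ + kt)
0.1252 M

1/[A] = 1/[A]₀ + k·t = 1/0.465 + (0.449)·(13) = 2.1505 + 5.8370 = 7.9875
[A] = 1/7.9875 = 0.1252 M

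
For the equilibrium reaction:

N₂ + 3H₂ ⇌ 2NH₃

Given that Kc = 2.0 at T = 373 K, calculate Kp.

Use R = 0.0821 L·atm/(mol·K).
K_p = 0.0021

Δn = (moles gaseous products) − (moles gaseous reactants) = -2
T = 373 K; RT = 0.0821 × 373 = 30.6233
Kp = Kc·(RT)^Δn = 2.0 × (30.6233)^-2 = 2.0 × 0.00106634 = 0.0021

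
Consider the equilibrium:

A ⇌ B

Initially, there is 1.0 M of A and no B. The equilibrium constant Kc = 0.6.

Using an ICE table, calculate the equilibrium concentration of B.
[B] = 0.375 M

ICE: [A] = 1.0 − x, [B] = x.
Kc = x/(1.0 − x) = 0.6 ⇒ x = 0.6·1.0/(1 + 0.6) = 0.6/1.6 = 0.375.
[B] = x = 0.375 M.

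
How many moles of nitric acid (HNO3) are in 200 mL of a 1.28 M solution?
Moles = Molarity × Volume (L)
Moles = 1.28 M × 0.2 L = 0.256 mol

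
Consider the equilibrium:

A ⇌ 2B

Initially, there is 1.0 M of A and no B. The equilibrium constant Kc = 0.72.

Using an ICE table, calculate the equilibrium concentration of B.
[B] = 0.687 M

ICE: [A] = 1.0 − x, [B] = 2x.
Kc = (2x)²/(1.0 − x) = 0.72 ⇒ 4x² + 0.72x − 0.72 = 0.
x = (−0.72 + √(0.72² + 4·4·0.72))/(2·4) = (−0.72 + √12.038)/8 = 0.3437.
[B] = 2x = 0.687 M.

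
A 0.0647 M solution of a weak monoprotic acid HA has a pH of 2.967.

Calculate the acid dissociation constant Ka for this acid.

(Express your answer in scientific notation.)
K_a = 1.83e-05

[H⁺] = 10^(−pH) = 10^(−2.967) = 1.079e-03 M. For HA ⇌ H⁺ + A⁻, Ka = x²/(C − x) = (1.079e-03)²/(0.0647 − 1.079e-03) = 1.83e-05.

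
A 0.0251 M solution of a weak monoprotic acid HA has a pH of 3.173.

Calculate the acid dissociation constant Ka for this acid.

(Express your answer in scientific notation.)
K_a = 1.85e-05

[H⁺] = 10^(−pH) = 10^(−3.173) = 6.714e-04 M. For HA ⇌ H⁺ + A⁻, Ka = x²/(C − x) = (6.714e-04)²/(0.0251 − 6.714e-04) = 1.85e-05.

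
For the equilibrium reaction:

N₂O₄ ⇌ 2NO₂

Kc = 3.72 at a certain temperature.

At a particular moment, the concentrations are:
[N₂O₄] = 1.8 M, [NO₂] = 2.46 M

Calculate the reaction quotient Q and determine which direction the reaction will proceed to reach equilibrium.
Q = 3.362, Q < K, reaction proceeds forward (toward products)

Q = ([NO₂]^2) / ([N₂O₄])
  = ((2.46)^2) / ((1.8)) = 6.0516/1.8 = 3.362
Since Q = 3.362 < Kc = 3.72, the reaction proceeds forward (toward products) to reach equilibrium.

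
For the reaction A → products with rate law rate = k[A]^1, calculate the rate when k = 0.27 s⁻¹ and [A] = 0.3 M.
0.081 M/s

rate = k·[A]^1 = 0.27·(0.3)^1 = 0.27·0.3 = 0.081 M/s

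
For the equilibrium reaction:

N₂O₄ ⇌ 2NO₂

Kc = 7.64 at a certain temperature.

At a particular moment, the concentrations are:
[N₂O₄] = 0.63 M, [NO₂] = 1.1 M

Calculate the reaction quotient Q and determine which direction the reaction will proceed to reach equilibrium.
Q = 1.921, Q < K, reaction proceeds forward (toward products)

Q = ([NO₂]^2) / ([N₂O₄])
  = ((1.1)^2) / ((0.63)) = 1.21/0.63 = 1.921
Since Q = 1.921 < Kc = 7.64, the reaction proceeds forward (toward products) to reach equilibrium.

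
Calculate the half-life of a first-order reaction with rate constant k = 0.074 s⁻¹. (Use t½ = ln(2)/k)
9.37 s

t½ = ln(2)/k = 0.6931/0.074 = 9.37 s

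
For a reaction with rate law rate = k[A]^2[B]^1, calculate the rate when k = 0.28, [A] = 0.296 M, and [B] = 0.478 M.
0.01173 M/s

rate = k·[A]^2·[B]^1 = 0.28·(0.296)^2·(0.478)^1 = 0.28·0.087616·0.478 = 0.01173 M/s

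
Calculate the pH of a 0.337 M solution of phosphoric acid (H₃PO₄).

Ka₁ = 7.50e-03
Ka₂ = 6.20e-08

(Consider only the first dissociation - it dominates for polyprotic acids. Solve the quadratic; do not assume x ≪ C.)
pH = 1.33

x² + Ka₁·x − Ka₁·C = 0 with Ka₁ = 7.50e-03, C = 0.337.
x = (−Ka₁ + √(Ka₁² + 4·Ka₁·C))/2 = 4.6664e-02 M, so pH = 1.33.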